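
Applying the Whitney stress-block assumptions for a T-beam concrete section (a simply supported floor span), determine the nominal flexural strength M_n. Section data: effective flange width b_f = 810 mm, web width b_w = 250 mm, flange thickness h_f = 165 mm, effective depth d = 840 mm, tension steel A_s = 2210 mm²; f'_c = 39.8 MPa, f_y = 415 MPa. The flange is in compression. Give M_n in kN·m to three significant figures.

M_n ≈ 755 kN·m

Tension: T = A_s f_y = 2210 × 415 = 917150 N.
Try a within the flange: a = T/(0.85 f'_c b_f) = 917150/(0.85 × 39.8 × 810) = 33.47 mm.
Since a = 33.47 ≤ h_f = 165 mm, the stress block lies entirely in the flange; analyse as a rectangular beam of width b_f.
M_n = T(d − a/2) = 917150 × (840 − 16.735) = 755.06 × 10⁶ N·mm.
M_n = 755.06 kN·m.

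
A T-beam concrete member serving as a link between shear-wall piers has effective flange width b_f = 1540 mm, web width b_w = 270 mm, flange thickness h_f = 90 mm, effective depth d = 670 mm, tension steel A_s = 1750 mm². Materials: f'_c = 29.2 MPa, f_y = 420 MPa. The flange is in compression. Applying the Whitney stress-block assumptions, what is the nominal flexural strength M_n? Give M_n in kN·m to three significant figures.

Tension: T = A_s f_y = 1750 × 420 = 735000 N.
Try a within the flange: a = T/(0.85 f'_c b_f) = 735000/(0.85 × 29.2 × 1540) = 19.23 mm.
Since a = 19.23 ≤ h_f = 90 mm, the stress block lies entirely in the flange; analyse as a rectangular beam of width b_f.
M_n = T(d − a/2) = 735000 × (670 − 9.615) = 485.38 × 10⁶ N·mm.
M_n = 485.38 kN·m.

M_n ≈ 485 kN·m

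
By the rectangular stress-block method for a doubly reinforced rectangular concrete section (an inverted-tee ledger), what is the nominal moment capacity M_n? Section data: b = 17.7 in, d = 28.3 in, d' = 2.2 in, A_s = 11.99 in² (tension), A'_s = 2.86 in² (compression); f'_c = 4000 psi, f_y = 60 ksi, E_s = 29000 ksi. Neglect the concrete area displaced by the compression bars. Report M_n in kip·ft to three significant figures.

Assume both steels yield.
a = (A_s − A'_s) f_y/(0.85 f'_c b) = (11.99 − 2.86) × 60/(0.85 × 4 × 17.7) = 9.103 in.
c = a/β₁ = 9.103/0.85 = 10.709 in; ε'_s = 0.003(c − d')/c = 0.0024 ≥ ε_y = 0.0021, so the compression steel yields.
M_n = (A_s − A'_s) f_y (d − a/2) + A'_s f_y (d − d') = 547.8 × (28.3 − 4.5515) + 171.6 × (28.3 − 2.2) = 13009.4 + 4478.8 = 17488.2 kip·in = 17488.2/12 = 1457.35 kip·ft.

M_n ≈ 1460 kip·ft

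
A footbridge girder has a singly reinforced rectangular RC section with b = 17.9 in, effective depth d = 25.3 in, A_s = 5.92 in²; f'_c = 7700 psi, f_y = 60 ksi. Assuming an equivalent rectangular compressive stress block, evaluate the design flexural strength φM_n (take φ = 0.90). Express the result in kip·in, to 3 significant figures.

φM_n ≈ 7600 kip·in

T = A_s f_y = 5.92 × 60 = 355.2 kips.
a = T/(0.85 f'_c b) = 355.2/(0.85 × 7.7 × 17.9) = 3.032 in.
M_n = T(d − a/2) = 355.2 × (25.3 − 1.516) = 8448.1 kip·in.
φM_n = 0.90 × 8448.1 = 7603.3 kip·in.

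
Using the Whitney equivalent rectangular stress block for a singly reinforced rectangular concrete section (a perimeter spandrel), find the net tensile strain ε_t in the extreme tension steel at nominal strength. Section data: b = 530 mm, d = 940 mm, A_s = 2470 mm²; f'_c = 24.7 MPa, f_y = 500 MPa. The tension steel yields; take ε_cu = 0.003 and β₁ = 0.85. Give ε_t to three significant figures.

ε_t ≈ 0.0186

a = A_s f_y/(0.85 f'_c b) = 110.99 mm.
β₁ = 0.85, so c = a/β₁ = 110.99/0.85 = 130.58 mm.
From the linear strain diagram with ε_cu = 0.003: ε_t = 0.003 (d − c)/c = 0.003 × (940 − 130.58)/130.58 = 0.0186.
Since ε_t ≥ 0.005, the section is tension-controlled.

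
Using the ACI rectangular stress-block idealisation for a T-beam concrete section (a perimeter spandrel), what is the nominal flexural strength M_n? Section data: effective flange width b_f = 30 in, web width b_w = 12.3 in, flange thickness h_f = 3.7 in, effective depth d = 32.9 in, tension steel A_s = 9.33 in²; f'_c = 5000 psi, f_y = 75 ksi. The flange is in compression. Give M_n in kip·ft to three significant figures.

M_n ≈ 1730 kip·ft

Tension: T = A_s f_y = 9.33 × 75 = 699.75 kips.
Try a within the flange: a = T/(0.85 f'_c b_f) = 699.75/(0.85 × 5 × 30) = 5.488 in.
a = 5.488 > h_f = 3.7 in: the block extends into the web. Split into flange-overhang and web parts.
C_f = 0.85 f'_c (b_f − b_w) h_f = 0.85 × 5 × (30 − 12.3) × 3.7 = 278.3 kips.
Remaining web compression depth: a_w = (T − C_f)/(0.85 f'_c b_w) = (699.75 − 278.3)/(0.85 × 5 × 12.3) = 8.062 in.
M_n = C_f(d − h_f/2) + (T − C_f)(d − a_w/2) = 278.3 × (32.9 − 1.85) + 421.45 × (32.9 − 4.031) = 8641.2 + 12166.8 = 20808.0 kip·in.
M_n = 20808.0/12 = 1734.00 kip·ft.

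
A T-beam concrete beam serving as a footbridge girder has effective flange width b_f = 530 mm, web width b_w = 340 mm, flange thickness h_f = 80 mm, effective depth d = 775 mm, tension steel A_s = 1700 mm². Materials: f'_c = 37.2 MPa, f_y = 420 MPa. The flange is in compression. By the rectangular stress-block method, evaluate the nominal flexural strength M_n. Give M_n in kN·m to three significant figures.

M_n ≈ 538 kN·m

Tension: T = A_s f_y = 1700 × 420 = 714000 N.
Try a within the flange: a = T/(0.85 f'_c b_f) = 714000/(0.85 × 37.2 × 530) = 42.60 mm.
Since a = 42.60 ≤ h_f = 80 mm, the stress block lies entirely in the flange; analyse as a rectangular beam of width b_f.
M_n = T(d − a/2) = 714000 × (775 − 21.3) = 538.14 × 10⁶ N·mm.
M_n = 538.14 kN·m.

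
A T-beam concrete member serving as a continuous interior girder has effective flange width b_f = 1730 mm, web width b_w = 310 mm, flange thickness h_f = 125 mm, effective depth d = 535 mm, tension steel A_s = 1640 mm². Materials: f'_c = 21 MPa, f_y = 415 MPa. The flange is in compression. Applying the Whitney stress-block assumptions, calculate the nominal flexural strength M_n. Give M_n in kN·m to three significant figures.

M_n ≈ 357 kN·m

Tension: T = A_s f_y = 1640 × 415 = 680600 N.
Try a within the flange: a = T/(0.85 f'_c b_f) = 680600/(0.85 × 21 × 1730) = 22.04 mm.
Since a = 22.04 ≤ h_f = 125 mm, the stress block lies entirely in the flange; analyse as a rectangular beam of width b_f.
M_n = T(d − a/2) = 680600 × (535 − 11.02) = 356.62 × 10⁶ N·mm.
M_n = 356.62 kN·m.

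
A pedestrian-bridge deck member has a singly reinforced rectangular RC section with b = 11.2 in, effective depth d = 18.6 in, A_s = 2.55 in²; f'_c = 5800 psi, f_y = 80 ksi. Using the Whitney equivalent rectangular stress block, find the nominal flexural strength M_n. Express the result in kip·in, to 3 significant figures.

M_n ≈ 3420 kip·in

T = A_s f_y = 2.55 × 80 = 204 kips.
a = T/(0.85 f'_c b) = 204/(0.85 × 5.8 × 11.2) = 3.695 in.
M_n = T(d − a/2) = 204 × (18.6 − 1.8475) = 3417.5 kip·in.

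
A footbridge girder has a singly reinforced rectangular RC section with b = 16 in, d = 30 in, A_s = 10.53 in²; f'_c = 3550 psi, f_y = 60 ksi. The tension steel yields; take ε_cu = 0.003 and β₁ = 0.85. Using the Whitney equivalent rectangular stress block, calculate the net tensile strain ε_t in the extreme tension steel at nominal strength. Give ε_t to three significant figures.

a = A_s f_y/(0.85 f'_c b) = 13.086 in.
β₁ = 0.85, so c = a/β₁ = 13.086/0.85 = 15.395 in.
From the linear strain diagram with ε_cu = 0.003: ε_t = 0.003 (d − c)/c = 0.003 × (30 − 15.395)/15.395 = 0.00285.
ε_t < 0.004 — the section is over-reinforced for flexure under ACI limits.

ε_t ≈ 0.00285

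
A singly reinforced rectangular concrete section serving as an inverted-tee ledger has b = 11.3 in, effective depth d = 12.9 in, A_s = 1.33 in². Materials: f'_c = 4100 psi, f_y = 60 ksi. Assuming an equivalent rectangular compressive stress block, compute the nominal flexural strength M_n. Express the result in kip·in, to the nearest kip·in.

M_n ≈ 949 kip·in

T = A_s f_y = 1.33 × 60 = 79.8 kips.
a = T/(0.85 f'_c b) = 79.8/(0.85 × 4.1 × 11.3) = 2.026 in.
M_n = T(d − a/2) = 79.8 × (12.9 − 1.013) = 948.6 kip·in.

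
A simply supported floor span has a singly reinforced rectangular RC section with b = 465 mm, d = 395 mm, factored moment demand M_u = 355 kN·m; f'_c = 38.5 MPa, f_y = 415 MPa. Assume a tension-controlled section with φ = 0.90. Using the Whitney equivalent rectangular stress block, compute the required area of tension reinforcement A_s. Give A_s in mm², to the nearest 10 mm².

M_n = M_u/φ = 355/0.90 = 394.444 kN·m.
With M_n = 0.85 f'_c a b (d − a/2), solve the quadratic for a:
a = d − √(d² − 2M_n/(0.85 f'_c b)) = 395 − √(395² − 2 × 394.444×10⁶/(0.85 × 38.5 × 465)) = 72.23 mm.
A_s = 0.85 f'_c a b / f_y = 0.85 × 38.5 × 72.23 × 465 / 415 = 2648.5 mm².

A_s ≈ 2650 mm²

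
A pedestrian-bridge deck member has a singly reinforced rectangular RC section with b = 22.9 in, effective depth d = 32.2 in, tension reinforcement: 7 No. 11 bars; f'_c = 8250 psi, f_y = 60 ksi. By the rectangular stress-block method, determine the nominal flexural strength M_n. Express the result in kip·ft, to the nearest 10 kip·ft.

M_n ≈ 1650 kip·ft

A_s = 7 × 1.56 = 10.92 in².
T = A_s f_y = 10.92 × 60 = 655.2 kips.
a = T/(0.85 f'_c b) = 655.2/(0.85 × 8.25 × 22.9) = 4.080 in.
M_n = T(d − a/2) = 655.2 × (32.2 − 2.04) = 19760.8 kip·in = 19760.8/12 = 1646.73 kip·ft.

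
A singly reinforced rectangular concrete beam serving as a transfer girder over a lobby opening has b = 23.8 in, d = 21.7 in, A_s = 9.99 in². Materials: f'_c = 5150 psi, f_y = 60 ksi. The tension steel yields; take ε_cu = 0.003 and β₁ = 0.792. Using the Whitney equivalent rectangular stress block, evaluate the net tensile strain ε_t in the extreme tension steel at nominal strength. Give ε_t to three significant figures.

ε_t ≈ 0.00596

a = A_s f_y/(0.85 f'_c b) = 5.753 in.
β₁ = 0.792, so c = a/β₁ = 5.753/0.792 = 7.264 in.
From the linear strain diagram with ε_cu = 0.003: ε_t = 0.003 (d − c)/c = 0.003 × (21.7 − 7.264)/7.264 = 0.00596.
Since ε_t ≥ 0.005, the section is tension-controlled.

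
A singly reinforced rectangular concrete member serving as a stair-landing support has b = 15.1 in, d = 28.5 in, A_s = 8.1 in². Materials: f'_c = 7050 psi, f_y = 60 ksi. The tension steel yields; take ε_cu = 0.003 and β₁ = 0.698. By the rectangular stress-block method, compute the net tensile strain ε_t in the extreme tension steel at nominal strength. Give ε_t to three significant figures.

ε_t ≈ 0.00811

a = A_s f_y/(0.85 f'_c b) = 5.371 in.
β₁ = 0.698, so c = a/β₁ = 5.371/0.698 = 7.695 in.
From the linear strain diagram with ε_cu = 0.003: ε_t = 0.003 (d − c)/c = 0.003 × (28.5 − 7.695)/7.695 = 0.00811.
Since ε_t ≥ 0.005, the section is tension-controlled.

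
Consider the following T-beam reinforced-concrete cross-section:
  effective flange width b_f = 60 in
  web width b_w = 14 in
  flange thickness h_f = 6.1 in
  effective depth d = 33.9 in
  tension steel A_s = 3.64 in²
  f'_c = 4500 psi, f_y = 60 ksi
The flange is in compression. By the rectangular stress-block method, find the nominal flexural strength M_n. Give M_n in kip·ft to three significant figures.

M_n ≈ 608 kip·ft

Tension: T = A_s f_y = 3.64 × 60 = 218.4 kips.
Try a within the flange: a = T/(0.85 f'_c b_f) = 218.4/(0.85 × 4.5 × 60) = 0.952 in.
Since a = 0.952 ≤ h_f = 6.1 in, the stress block lies entirely in the flange; analyse as a rectangular beam of width b_f.
M_n = T(d − a/2) = 218.4 × (33.9 − 0.476) = 7299.8 kip·in.
M_n = 7299.8/12 = 608.32 kip·ft.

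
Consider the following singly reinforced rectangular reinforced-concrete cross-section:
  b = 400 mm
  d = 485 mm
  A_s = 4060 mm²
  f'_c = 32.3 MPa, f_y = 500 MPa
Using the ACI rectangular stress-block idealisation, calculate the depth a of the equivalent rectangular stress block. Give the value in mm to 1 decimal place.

T = A_s f_y = 4060 × 500 = 2030000 N = 2030 kN.
Setting C = 0.85 f'_c a b equal to T: a = 2030000/(0.85 × 32.3 × 400) = 184.8 mm.

a ≈ 184.8 mm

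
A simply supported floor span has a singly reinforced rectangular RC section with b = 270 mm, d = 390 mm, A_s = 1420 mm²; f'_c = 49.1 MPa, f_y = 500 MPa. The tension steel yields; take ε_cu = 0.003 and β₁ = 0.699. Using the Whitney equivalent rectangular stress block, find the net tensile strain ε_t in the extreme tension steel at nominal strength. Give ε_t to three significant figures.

ε_t ≈ 0.00998

a = A_s f_y/(0.85 f'_c b) = 63.01 mm.
β₁ = 0.699, so c = a/β₁ = 63.01/0.699 = 90.14 mm.
From the linear strain diagram with ε_cu = 0.003: ε_t = 0.003 (d − c)/c = 0.003 × (390 − 90.14)/90.14 = 0.00998.
Since ε_t ≥ 0.005, the section is tension-controlled.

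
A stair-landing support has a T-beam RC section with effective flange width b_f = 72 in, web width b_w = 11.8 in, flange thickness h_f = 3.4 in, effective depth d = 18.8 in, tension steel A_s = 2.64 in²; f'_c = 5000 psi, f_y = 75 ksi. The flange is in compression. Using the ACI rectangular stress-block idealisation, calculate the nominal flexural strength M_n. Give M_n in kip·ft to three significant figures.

Tension: T = A_s f_y = 2.64 × 75 = 198 kips.
Try a within the flange: a = T/(0.85 f'_c b_f) = 198/(0.85 × 5 × 72) = 0.647 in.
Since a = 0.647 ≤ h_f = 3.4 in, the stress block lies entirely in the flange; analyse as a rectangular beam of width b_f.
M_n = T(d − a/2) = 198 × (18.8 − 0.3235) = 3658.3 kip·in.
M_n = 3658.3/12 = 304.86 kip·ft.

M_n ≈ 305 kip·ft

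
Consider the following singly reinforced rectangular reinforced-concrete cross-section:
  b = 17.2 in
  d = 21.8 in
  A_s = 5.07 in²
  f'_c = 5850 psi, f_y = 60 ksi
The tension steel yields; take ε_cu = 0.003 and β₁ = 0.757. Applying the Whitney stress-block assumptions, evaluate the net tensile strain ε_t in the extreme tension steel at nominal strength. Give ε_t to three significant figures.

a = A_s f_y/(0.85 f'_c b) = 3.557 in.
β₁ = 0.757, so c = a/β₁ = 3.557/0.757 = 4.699 in.
From the linear strain diagram with ε_cu = 0.003: ε_t = 0.003 (d − c)/c = 0.003 × (21.8 − 4.699)/4.699 = 0.0109.
Since ε_t ≥ 0.005, the section is tension-controlled.

ε_t ≈ 0.0109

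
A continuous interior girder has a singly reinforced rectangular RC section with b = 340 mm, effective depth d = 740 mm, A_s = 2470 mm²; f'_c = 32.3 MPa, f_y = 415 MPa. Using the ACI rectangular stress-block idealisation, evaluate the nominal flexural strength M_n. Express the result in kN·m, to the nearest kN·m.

T = A_s f_y = 2470 × 415 = 1025050 N = 1025.05 kN.
From C = T: a = T/(0.85 f'_c b) = 1025050/(0.85 × 32.3 × 340) = 109.81 mm.
M_n = T(d − a/2) = 1025.05 kN × (740 − 54.905) mm = 702.26 kN·m.

M_n ≈ 702 kN·m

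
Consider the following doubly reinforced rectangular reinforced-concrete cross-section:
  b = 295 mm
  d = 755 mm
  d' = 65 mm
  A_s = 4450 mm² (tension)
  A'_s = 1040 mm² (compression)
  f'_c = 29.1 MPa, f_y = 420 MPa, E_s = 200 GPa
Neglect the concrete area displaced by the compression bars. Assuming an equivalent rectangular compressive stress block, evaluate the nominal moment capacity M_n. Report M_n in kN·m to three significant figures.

M_n ≈ 1240 kN·m

Assume both tension and compression steel yield.
Net tension couple steel: A_s − A'_s = 3410 mm².
a = (A_s − A'_s) f_y / (0.85 f'_c b) = 1432200/(0.85 × 29.1 × 295) = 196.28 mm.
c = a/β₁ = 196.28/0.842 = 233.11 mm; ε'_s = 0.003(c − d')/c = 0.0022 ≥ f_y/E_s = 0.0021, so compression steel does yield.
M_n = (A_s − A'_s) f_y (d − a/2) + A'_s f_y (d − d') = [1432200 × (755 − 98.14) + 436800 × (755 − 65)] × 10⁻⁶ = 940.75 + 301.39 = 1242.14 kN·m.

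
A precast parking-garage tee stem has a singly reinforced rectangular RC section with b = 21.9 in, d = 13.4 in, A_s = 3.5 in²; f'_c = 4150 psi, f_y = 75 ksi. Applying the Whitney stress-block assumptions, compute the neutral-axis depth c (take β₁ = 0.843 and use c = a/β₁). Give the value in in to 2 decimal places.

c ≈ 4.03 in

T = A_s f_y = 3.5 × 75 = 262.5 kips.
a = T/(0.85 f'_c b) = 262.5/(0.85 × 4.15 × 21.9) = 3.3980 in.
With β₁ = 0.843, c = a/β₁ = 3.3980/0.843 = 4.03 in.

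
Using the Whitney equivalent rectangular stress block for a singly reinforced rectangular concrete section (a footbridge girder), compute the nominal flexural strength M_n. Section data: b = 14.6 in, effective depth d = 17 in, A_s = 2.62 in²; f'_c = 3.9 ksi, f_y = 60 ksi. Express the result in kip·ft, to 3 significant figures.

T = A_s f_y = 2.62 × 60 = 157.2 kips.
a = T/(0.85 f'_c b) = 157.2/(0.85 × 3.9 × 14.6) = 3.248 in.
M_n = T(d − a/2) = 157.2 × (17 − 1.624) = 2417.1 kip·in = 2417.1/12 = 201.43 kip·ft.

M_n ≈ 201 kip·ft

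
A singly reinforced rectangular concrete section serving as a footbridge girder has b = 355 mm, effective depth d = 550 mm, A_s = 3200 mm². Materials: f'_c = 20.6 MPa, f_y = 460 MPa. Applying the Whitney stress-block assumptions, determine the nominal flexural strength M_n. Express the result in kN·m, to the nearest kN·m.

M_n ≈ 635 kN·m

T = A_s f_y = 3200 × 460 = 1472000 N = 1472 kN.
From C = T: a = T/(0.85 f'_c b) = 1472000/(0.85 × 20.6 × 355) = 236.81 mm.
M_n = T(d − a/2) = 1472 kN × (550 − 118.405) mm = 635.31 kN·m.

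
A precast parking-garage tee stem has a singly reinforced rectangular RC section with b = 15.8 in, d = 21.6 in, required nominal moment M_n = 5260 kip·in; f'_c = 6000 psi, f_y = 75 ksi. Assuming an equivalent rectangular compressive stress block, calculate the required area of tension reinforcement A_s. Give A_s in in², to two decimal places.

From M_n = 0.85 f'_c a b (d − a/2):
a = d − √(d² − 2M_n/(0.85 f'_c b)) = 21.6 − √(21.6² − 2 × 5260/(0.85 × 6 × 15.8)) = 3.270 in.
A_s = 0.85 f'_c a b / f_y = 0.85 × 6 × 3.270 × 15.8 / 75 = 3.513 in².

A_s ≈ 3.51 in²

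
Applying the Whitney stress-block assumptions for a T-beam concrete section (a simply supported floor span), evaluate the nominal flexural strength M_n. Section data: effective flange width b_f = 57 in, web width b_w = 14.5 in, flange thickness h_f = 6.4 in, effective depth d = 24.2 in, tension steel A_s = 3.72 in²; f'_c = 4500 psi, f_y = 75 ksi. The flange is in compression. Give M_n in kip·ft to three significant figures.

Tension: T = A_s f_y = 3.72 × 75 = 279 kips.
Try a within the flange: a = T/(0.85 f'_c b_f) = 279/(0.85 × 4.5 × 57) = 1.280 in.
Since a = 1.280 ≤ h_f = 6.4 in, the stress block lies entirely in the flange; analyse as a rectangular beam of width b_f.
M_n = T(d − a/2) = 279 × (24.2 − 0.64) = 6573.2 kip·in.
M_n = 6573.2/12 = 547.77 kip·ft.

M_n ≈ 548 kip·ft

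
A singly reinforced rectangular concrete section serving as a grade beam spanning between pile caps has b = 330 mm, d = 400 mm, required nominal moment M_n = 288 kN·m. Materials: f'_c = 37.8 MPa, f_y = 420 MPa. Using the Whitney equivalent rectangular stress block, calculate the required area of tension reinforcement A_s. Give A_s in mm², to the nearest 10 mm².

With M_n = 0.85 f'_c a b (d − a/2), solve the quadratic for a:
a = d − √(d² − 2M_n/(0.85 f'_c b)) = 400 − √(400² − 2 × 288×10⁶/(0.85 × 37.8 × 330)) = 74.92 mm.
A_s = 0.85 f'_c a b / f_y = 0.85 × 37.8 × 74.92 × 330 / 420 = 1891.4 mm².

A_s ≈ 1890 mm²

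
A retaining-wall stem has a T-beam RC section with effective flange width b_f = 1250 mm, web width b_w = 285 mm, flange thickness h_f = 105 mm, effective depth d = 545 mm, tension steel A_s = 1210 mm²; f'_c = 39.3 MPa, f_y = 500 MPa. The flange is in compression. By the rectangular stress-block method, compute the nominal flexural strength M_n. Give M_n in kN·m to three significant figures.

M_n ≈ 325 kN·m

Tension: T = A_s f_y = 1210 × 500 = 605000 N.
Try a within the flange: a = T/(0.85 f'_c b_f) = 605000/(0.85 × 39.3 × 1250) = 14.49 mm.
Since a = 14.49 ≤ h_f = 105 mm, the stress block lies entirely in the flange; analyse as a rectangular beam of width b_f.
M_n = T(d − a/2) = 605000 × (545 − 7.245) = 325.34 × 10⁶ N·mm.
M_n = 325.34 kN·m.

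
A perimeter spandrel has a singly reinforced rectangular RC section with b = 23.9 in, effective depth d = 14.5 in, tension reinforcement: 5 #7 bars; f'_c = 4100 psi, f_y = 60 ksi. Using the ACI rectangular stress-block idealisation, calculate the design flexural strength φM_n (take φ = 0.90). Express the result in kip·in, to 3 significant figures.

φM_n ≈ 2170 kip·in

A_s = 5 × 0.6 = 3 in².
T = A_s f_y = 3 × 60 = 180 kips.
a = T/(0.85 f'_c b) = 180/(0.85 × 4.1 × 23.9) = 2.161 in.
M_n = T(d − a/2) = 180 × (14.5 − 1.0805) = 2415.5 kip·in.
φM_n = 0.90 × 2415.5 = 2174.0 kip·in.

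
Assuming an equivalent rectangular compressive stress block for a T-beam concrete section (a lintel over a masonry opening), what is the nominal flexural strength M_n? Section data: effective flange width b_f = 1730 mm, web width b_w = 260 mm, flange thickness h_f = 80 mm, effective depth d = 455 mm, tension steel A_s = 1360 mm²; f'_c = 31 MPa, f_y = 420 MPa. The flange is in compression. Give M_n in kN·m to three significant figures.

Tension: T = A_s f_y = 1360 × 420 = 571200 N.
Try a within the flange: a = T/(0.85 f'_c b_f) = 571200/(0.85 × 31 × 1730) = 12.53 mm.
Since a = 12.53 ≤ h_f = 80 mm, the stress block lies entirely in the flange; analyse as a rectangular beam of width b_f.
M_n = T(d − a/2) = 571200 × (455 − 6.265) = 256.32 × 10⁶ N·mm.
M_n = 256.32 kN·m.

M_n ≈ 256 kN·m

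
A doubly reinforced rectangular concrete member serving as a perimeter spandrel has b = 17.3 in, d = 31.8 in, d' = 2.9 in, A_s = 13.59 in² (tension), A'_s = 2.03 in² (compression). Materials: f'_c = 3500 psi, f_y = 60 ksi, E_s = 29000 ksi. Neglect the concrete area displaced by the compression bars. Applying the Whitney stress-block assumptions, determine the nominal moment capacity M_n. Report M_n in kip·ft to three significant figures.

Assume both steels yield.
a = (A_s − A'_s) f_y/(0.85 f'_c b) = (13.59 − 2.03) × 60/(0.85 × 3.5 × 17.3) = 13.476 in.
c = a/β₁ = 13.476/0.85 = 15.854 in; ε'_s = 0.003(c − d')/c = 0.0025 ≥ ε_y = 0.0021, so the compression steel yields.
M_n = (A_s − A'_s) f_y (d − a/2) + A'_s f_y (d − d') = 693.6 × (31.8 − 6.738) + 121.8 × (31.8 − 2.9) = 17383.0 + 3520.0 = 20903.0 kip·in = 20903.0/12 = 1741.92 kip·ft.

M_n ≈ 1740 kip·ft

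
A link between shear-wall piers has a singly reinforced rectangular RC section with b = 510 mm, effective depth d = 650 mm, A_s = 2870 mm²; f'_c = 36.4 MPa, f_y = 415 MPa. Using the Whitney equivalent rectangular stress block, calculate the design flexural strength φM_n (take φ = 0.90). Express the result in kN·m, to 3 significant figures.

T = A_s f_y = 2870 × 415 = 1191050 N = 1191.05 kN.
From C = T: a = T/(0.85 f'_c b) = 1191050/(0.85 × 36.4 × 510) = 75.48 mm.
M_n = T(d − a/2) = 1191.05 kN × (650 − 37.74) mm = 729.23 kN·m.
φM_n = 0.90 × 729.23 = 656.31 kN·m.

φM_n ≈ 656 kN·m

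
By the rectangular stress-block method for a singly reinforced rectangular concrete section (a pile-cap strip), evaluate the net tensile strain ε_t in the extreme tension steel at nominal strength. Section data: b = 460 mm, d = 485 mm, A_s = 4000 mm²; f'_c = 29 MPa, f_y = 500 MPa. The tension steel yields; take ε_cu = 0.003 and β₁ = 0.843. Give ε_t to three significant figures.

a = A_s f_y/(0.85 f'_c b) = 176.38 mm.
β₁ = 0.843, so c = a/β₁ = 176.38/0.843 = 209.23 mm.
From the linear strain diagram with ε_cu = 0.003: ε_t = 0.003 (d − c)/c = 0.003 × (485 − 209.23)/209.23 = 0.00395.
ε_t < 0.004 — the section is over-reinforced for flexure under ACI limits.

ε_t ≈ 0.00395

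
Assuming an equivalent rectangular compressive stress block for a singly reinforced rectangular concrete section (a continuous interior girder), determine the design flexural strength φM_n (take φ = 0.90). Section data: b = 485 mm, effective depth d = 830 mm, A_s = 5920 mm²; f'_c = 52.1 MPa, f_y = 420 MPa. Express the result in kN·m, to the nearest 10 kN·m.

T = A_s f_y = 5920 × 420 = 2486400 N = 2486.4 kN.
From C = T: a = T/(0.85 f'_c b) = 2486400/(0.85 × 52.1 × 485) = 115.76 mm.
M_n = T(d − a/2) = 2486.4 kN × (830 − 57.88) mm = 1919.80 kN·m.
φM_n = 0.90 × 1919.80 = 1727.82 kN·m.

φM_n ≈ 1730 kN·m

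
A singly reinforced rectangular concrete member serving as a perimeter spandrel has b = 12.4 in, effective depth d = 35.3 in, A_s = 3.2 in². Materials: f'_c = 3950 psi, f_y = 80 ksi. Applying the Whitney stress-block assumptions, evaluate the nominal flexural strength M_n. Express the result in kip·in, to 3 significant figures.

M_n ≈ 8250 kip·in

T = A_s f_y = 3.2 × 80 = 256 kips.
a = T/(0.85 f'_c b) = 256/(0.85 × 3.95 × 12.4) = 6.149 in.
M_n = T(d − a/2) = 256 × (35.3 − 3.0745) = 8249.7 kip·in.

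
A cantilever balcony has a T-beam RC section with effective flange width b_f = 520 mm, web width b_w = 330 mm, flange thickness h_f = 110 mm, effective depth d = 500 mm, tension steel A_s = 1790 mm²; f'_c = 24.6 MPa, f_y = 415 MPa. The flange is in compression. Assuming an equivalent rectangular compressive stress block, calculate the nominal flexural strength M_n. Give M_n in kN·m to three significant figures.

M_n ≈ 346 kN·m

Tension: T = A_s f_y = 1790 × 415 = 742850 N.
Try a within the flange: a = T/(0.85 f'_c b_f) = 742850/(0.85 × 24.6 × 520) = 68.32 mm.
Since a = 68.32 ≤ h_f = 110 mm, the stress block lies entirely in the flange; analyse as a rectangular beam of width b_f.
M_n = T(d − a/2) = 742850 × (500 − 34.16) = 346.05 × 10⁶ N·mm.
M_n = 346.05 kN·m.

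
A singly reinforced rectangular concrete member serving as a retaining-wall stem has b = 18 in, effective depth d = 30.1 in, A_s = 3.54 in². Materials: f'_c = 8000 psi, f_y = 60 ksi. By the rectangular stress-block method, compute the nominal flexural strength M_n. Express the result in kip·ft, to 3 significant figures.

T = A_s f_y = 3.54 × 60 = 212.4 kips.
a = T/(0.85 f'_c b) = 212.4/(0.85 × 8 × 18) = 1.735 in.
M_n = T(d − a/2) = 212.4 × (30.1 − 0.8675) = 6209.0 kip·in = 6209.0/12 = 517.42 kip·ft.

M_n ≈ 517 kip·ft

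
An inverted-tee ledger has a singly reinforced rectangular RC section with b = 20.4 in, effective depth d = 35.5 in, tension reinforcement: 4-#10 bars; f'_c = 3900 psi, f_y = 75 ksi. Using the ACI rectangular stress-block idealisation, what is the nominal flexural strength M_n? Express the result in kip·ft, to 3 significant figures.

M_n ≈ 1040 kip·ft

A_s = 4 × 1.27 = 5.08 in².
T = A_s f_y = 5.08 × 75 = 381 kips.
a = T/(0.85 f'_c b) = 381/(0.85 × 3.9 × 20.4) = 5.634 in.
M_n = T(d − a/2) = 381 × (35.5 − 2.817) = 12452.2 kip·in = 12452.2/12 = 1037.68 kip·ft.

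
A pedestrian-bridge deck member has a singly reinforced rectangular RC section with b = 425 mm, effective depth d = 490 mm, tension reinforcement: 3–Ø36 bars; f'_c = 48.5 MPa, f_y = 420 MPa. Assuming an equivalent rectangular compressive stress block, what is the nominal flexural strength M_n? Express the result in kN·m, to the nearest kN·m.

A_s = 3 × 1018 = 3054 mm².
T = A_s f_y = 3054 × 420 = 1282680 N = 1282.68 kN.
From C = T: a = T/(0.85 f'_c b) = 1282680/(0.85 × 48.5 × 425) = 73.21 mm.
M_n = T(d − a/2) = 1282.68 kN × (490 − 36.605) mm = 581.56 kN·m.

M_n ≈ 582 kN·m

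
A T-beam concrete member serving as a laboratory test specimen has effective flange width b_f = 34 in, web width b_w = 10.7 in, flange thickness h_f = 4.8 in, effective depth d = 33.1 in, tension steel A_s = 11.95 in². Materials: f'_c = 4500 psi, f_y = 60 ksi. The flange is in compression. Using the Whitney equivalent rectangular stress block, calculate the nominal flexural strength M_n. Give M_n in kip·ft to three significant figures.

M_n ≈ 1810 kip·ft

Tension: T = A_s f_y = 11.95 × 60 = 717 kips.
Try a within the flange: a = T/(0.85 f'_c b_f) = 717/(0.85 × 4.5 × 34) = 5.513 in.
a = 5.513 > h_f = 4.8 in: the block extends into the web. Split into flange-overhang and web parts.
C_f = 0.85 f'_c (b_f − b_w) h_f = 0.85 × 4.5 × (34 − 10.7) × 4.8 = 427.8 kips.
Remaining web compression depth: a_w = (T − C_f)/(0.85 f'_c b_w) = (717 − 427.8)/(0.85 × 4.5 × 10.7) = 7.066 in.
M_n = C_f(d − h_f/2) + (T − C_f)(d − a_w/2) = 427.8 × (33.1 − 2.4) + 289.2 × (33.1 − 3.533) = 13133.5 + 8550.8 = 21684.3 kip·in.
M_n = 21684.3/12 = 1807.03 kip·ft.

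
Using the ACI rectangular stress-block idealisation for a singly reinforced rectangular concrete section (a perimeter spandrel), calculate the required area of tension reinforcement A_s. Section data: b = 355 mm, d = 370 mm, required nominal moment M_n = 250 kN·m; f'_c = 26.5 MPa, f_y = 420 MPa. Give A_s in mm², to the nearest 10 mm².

With M_n = 0.85 f'_c a b (d − a/2), solve the quadratic for a:
a = d − √(d² − 2M_n/(0.85 f'_c b)) = 370 − √(370² − 2 × 250×10⁶/(0.85 × 26.5 × 355)) = 97.29 mm.
A_s = 0.85 f'_c a b / f_y = 0.85 × 26.5 × 97.29 × 355 / 420 = 1852.3 mm².

A_s ≈ 1850 mm²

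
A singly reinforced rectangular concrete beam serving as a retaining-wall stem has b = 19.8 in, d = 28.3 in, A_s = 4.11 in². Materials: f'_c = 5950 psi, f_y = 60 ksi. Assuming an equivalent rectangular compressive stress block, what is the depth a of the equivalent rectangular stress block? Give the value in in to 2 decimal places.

a ≈ 2.46 in

T = A_s f_y = 4.11 × 60 = 246.6 kips.
a = T/(0.85 f'_c b) = 246.6/(0.85 × 5.95 × 19.8) = 2.46 in.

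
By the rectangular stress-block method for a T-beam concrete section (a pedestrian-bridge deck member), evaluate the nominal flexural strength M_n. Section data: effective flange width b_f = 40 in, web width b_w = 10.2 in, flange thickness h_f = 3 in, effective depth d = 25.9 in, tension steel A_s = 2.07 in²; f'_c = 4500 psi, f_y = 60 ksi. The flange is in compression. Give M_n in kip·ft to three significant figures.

M_n ≈ 264 kip·ft

Tension: T = A_s f_y = 2.07 × 60 = 124.2 kips.
Try a within the flange: a = T/(0.85 f'_c b_f) = 124.2/(0.85 × 4.5 × 40) = 0.812 in.
Since a = 0.812 ≤ h_f = 3 in, the stress block lies entirely in the flange; analyse as a rectangular beam of width b_f.
M_n = T(d − a/2) = 124.2 × (25.9 − 0.406) = 3166.4 kip·in.
M_n = 3166.4/12 = 263.87 kip·ft.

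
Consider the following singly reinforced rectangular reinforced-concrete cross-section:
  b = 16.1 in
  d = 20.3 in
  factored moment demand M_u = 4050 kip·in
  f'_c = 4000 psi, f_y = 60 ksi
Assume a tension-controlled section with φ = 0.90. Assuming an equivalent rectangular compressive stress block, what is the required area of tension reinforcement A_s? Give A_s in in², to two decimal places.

A_s ≈ 4.16 in²

M_n = M_u/φ = 4050/0.90 = 4500 kip·in.
From M_n = 0.85 f'_c a b (d − a/2):
a = d − √(d² − 2M_n/(0.85 f'_c b)) = 20.3 − √(20.3² − 2 × 4500/(0.85 × 4 × 16.1)) = 4.562 in.
A_s = 0.85 f'_c a b / f_y = 0.85 × 4 × 4.562 × 16.1 / 60 = 4.162 in².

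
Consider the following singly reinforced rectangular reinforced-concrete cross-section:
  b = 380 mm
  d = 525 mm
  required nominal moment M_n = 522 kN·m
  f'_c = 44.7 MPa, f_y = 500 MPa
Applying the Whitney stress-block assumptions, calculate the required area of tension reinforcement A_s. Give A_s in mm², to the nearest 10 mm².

With M_n = 0.85 f'_c a b (d − a/2), solve the quadratic for a:
a = d − √(d² − 2M_n/(0.85 f'_c b)) = 525 − √(525² − 2 × 522×10⁶/(0.85 × 44.7 × 380)) = 74.09 mm.
A_s = 0.85 f'_c a b / f_y = 0.85 × 44.7 × 74.09 × 380 / 500 = 2139.4 mm².

A_s ≈ 2140 mm²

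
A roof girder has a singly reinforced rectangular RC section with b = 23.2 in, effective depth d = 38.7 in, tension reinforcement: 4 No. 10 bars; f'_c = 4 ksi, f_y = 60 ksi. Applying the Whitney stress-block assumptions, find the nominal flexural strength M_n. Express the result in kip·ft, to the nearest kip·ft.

A_s = 4 × 1.27 = 5.08 in².
T = A_s f_y = 5.08 × 60 = 304.8 kips.
a = T/(0.85 f'_c b) = 304.8/(0.85 × 4 × 23.2) = 3.864 in.
M_n = T(d − a/2) = 304.8 × (38.7 − 1.932) = 11206.9 kip·in = 11206.9/12 = 933.91 kip·ft.

M_n ≈ 934 kip·ft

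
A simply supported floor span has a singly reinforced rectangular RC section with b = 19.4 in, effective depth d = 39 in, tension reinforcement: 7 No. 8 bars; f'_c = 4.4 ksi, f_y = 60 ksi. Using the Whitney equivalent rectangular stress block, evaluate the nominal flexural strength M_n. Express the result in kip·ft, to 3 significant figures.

M_n ≈ 1020 kip·ft

A_s = 7 × 0.79 = 5.53 in².
T = A_s f_y = 5.53 × 60 = 331.8 kips.
a = T/(0.85 f'_c b) = 331.8/(0.85 × 4.4 × 19.4) = 4.573 in.
M_n = T(d − a/2) = 331.8 × (39 − 2.2865) = 12181.5 kip·in = 12181.5/12 = 1015.13 kip·ft.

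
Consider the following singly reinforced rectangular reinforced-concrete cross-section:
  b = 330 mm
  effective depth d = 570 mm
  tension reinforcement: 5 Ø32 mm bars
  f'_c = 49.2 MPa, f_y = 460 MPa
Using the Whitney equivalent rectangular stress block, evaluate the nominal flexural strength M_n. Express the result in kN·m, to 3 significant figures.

M_n ≈ 930 kN·m

A_s = 5 × 804 = 4020 mm².
T = A_s f_y = 4020 × 460 = 1849200 N = 1849.2 kN.
From C = T: a = T/(0.85 f'_c b) = 1849200/(0.85 × 49.2 × 330) = 133.99 mm.
M_n = T(d − a/2) = 1849.2 kN × (570 − 66.995) mm = 930.16 kN·m.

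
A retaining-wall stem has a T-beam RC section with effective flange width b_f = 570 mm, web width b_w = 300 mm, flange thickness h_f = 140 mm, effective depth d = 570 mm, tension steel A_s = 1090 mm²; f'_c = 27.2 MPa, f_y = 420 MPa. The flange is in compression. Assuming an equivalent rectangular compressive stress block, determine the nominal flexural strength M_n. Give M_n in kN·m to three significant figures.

Tension: T = A_s f_y = 1090 × 420 = 457800 N.
Try a within the flange: a = T/(0.85 f'_c b_f) = 457800/(0.85 × 27.2 × 570) = 34.74 mm.
Since a = 34.74 ≤ h_f = 140 mm, the stress block lies entirely in the flange; analyse as a rectangular beam of width b_f.
M_n = T(d − a/2) = 457800 × (570 − 17.37) = 252.99 × 10⁶ N·mm.
M_n = 252.99 kN·m.

M_n ≈ 253 kN·m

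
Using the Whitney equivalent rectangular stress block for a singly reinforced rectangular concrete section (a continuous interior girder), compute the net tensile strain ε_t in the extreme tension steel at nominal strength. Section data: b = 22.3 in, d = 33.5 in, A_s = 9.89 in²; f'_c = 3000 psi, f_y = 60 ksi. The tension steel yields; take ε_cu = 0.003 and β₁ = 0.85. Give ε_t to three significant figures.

ε_t ≈ 0.00519

a = A_s f_y/(0.85 f'_c b) = 10.435 in.
β₁ = 0.85, so c = a/β₁ = 10.435/0.85 = 12.276 in.
From the linear strain diagram with ε_cu = 0.003: ε_t = 0.003 (d − c)/c = 0.003 × (33.5 − 12.276)/12.276 = 0.00519.
Since ε_t ≥ 0.005, the section is tension-controlled.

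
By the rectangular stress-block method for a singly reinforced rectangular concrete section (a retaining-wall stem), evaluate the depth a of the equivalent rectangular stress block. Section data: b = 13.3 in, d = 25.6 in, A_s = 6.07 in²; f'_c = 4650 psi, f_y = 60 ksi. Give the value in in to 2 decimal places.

a ≈ 6.93 in

T = A_s f_y = 6.07 × 60 = 364.2 kips.
a = T/(0.85 f'_c b) = 364.2/(0.85 × 4.65 × 13.3) = 6.93 in.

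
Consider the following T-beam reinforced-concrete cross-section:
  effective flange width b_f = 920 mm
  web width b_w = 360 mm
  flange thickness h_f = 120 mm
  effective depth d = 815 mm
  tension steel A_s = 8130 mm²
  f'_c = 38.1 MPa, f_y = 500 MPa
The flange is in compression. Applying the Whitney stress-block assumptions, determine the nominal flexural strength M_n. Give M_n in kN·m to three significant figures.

Tension: T = A_s f_y = 8130 × 500 = 4065000 N.
Try a within the flange: a = T/(0.85 f'_c b_f) = 4065000/(0.85 × 38.1 × 920) = 136.44 mm.
a = 136.44 > h_f = 120 mm: the block extends into the web. Split into flange-overhang and web parts.
C_f = 0.85 f'_c (b_f − b_w) h_f = 0.85 × 38.1 × (920 − 360) × 120 = 2176272 N.
Remaining web compression depth: a_w = (T − C_f)/(0.85 f'_c b_w) = (4065000 − 2176272)/(0.85 × 38.1 × 360) = 162.00 mm.
M_n = C_f(d − h_f/2) + (T − C_f)(d − a_w/2) = 2176272 × (815 − 60) + 1888728 × (815 − 81) = 1643.09 + 1386.33 = 3029.42 × 10⁶ N·mm.
M_n = 3029.42 kN·m.

M_n ≈ 3030 kN·m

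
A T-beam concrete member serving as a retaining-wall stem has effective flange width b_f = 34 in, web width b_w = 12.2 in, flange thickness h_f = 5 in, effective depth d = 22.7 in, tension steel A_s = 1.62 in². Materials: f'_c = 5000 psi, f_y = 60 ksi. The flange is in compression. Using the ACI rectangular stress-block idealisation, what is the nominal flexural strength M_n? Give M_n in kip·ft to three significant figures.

M_n ≈ 181 kip·ft

Tension: T = A_s f_y = 1.62 × 60 = 97.2 kips.
Try a within the flange: a = T/(0.85 f'_c b_f) = 97.2/(0.85 × 5 × 34) = 0.673 in.
Since a = 0.673 ≤ h_f = 5 in, the stress block lies entirely in the flange; analyse as a rectangular beam of width b_f.
M_n = T(d − a/2) = 97.2 × (22.7 − 0.3365) = 2173.7 kip·in.
M_n = 2173.7/12 = 181.14 kip·ft.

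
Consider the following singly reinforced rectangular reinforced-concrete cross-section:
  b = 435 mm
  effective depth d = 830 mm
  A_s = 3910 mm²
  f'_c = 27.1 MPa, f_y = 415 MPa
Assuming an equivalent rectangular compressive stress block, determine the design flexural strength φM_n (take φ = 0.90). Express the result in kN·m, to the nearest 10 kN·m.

T = A_s f_y = 3910 × 415 = 1622650 N = 1622.65 kN.
From C = T: a = T/(0.85 f'_c b) = 1622650/(0.85 × 27.1 × 435) = 161.94 mm.
M_n = T(d − a/2) = 1622.65 kN × (830 − 80.97) mm = 1215.41 kN·m.
φM_n = 0.90 × 1215.41 = 1093.87 kN·m.

φM_n ≈ 1090 kN·m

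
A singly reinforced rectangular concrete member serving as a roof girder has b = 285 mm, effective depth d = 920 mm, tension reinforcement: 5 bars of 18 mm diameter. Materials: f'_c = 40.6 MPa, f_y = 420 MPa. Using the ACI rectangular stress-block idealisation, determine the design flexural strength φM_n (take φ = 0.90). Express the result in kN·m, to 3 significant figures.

φM_n ≈ 429 kN·m

A_s = 5 × 254 = 1270 mm².
T = A_s f_y = 1270 × 420 = 533400 N = 533.4 kN.
From C = T: a = T/(0.85 f'_c b) = 533400/(0.85 × 40.6 × 285) = 54.23 mm.
M_n = T(d − a/2) = 533.4 kN × (920 − 27.115) mm = 476.26 kN·m.
φM_n = 0.90 × 476.26 = 428.63 kN·m.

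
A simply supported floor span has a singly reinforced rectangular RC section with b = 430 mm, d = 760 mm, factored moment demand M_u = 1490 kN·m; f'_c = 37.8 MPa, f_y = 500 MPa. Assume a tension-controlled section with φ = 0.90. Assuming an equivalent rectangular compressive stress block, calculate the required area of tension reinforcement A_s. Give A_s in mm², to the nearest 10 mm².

A_s ≈ 4940 mm²

M_n = M_u/φ = 1490/0.90 = 1655.56 kN·m.
With M_n = 0.85 f'_c a b (d − a/2), solve the quadratic for a:
a = d − √(d² − 2M_n/(0.85 f'_c b)) = 760 − √(760² − 2 × 1655.56×10⁶/(0.85 × 37.8 × 430)) = 178.67 mm.
A_s = 0.85 f'_c a b / f_y = 0.85 × 37.8 × 178.67 × 430 / 500 = 4937.0 mm².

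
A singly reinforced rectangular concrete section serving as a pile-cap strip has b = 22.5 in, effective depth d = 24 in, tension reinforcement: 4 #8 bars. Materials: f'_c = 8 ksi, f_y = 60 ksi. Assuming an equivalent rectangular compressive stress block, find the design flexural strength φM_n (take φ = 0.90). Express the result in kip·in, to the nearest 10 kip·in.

A_s = 4 × 0.79 = 3.16 in².
T = A_s f_y = 3.16 × 60 = 189.6 kips.
a = T/(0.85 f'_c b) = 189.6/(0.85 × 8 × 22.5) = 1.239 in.
M_n = T(d − a/2) = 189.6 × (24 − 0.6195) = 4432.9 kip·in.
φM_n = 0.90 × 4432.9 = 3989.6 kip·in.

φM_n ≈ 3990 kip·in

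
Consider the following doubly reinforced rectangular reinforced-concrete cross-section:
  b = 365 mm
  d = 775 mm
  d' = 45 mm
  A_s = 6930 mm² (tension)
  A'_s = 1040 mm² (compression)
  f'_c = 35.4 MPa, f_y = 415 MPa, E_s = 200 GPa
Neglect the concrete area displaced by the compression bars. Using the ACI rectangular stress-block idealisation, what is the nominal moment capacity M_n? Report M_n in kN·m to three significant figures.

M_n ≈ 1940 kN·m

Assume both tension and compression steel yield.
Net tension couple steel: A_s − A'_s = 5890 mm².
a = (A_s − A'_s) f_y / (0.85 f'_c b) = 2444350/(0.85 × 35.4 × 365) = 222.56 mm.
c = a/β₁ = 222.56/0.797 = 279.25 mm; ε'_s = 0.003(c − d')/c = 0.0025 ≥ f_y/E_s = 0.0021, so compression steel does yield.
M_n = (A_s − A'_s) f_y (d − a/2) + A'_s f_y (d − d') = [2444350 × (775 − 111.28) + 431600 × (775 − 45)] × 10⁻⁶ = 1622.36 + 315.07 = 1937.43 kN·m.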